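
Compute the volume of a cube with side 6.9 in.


Shape: cube
Side s = 6.9 in
Formula: V = s^3
V = 6.9 * 6.9 * 6.9
V = 47.61 * 6.9
V = 328.509
328.509 in^3


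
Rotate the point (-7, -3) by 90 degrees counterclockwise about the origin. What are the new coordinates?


Transformation: rotation about the origin
Original point: (-7, -3)
Rule for 90 deg counterclockwise: (x, y) -> (-y, x)
Apply: (-7, -3) -> (3, -7)
(3, -7)


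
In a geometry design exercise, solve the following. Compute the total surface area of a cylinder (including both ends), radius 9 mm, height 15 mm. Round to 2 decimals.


Shape: closed cylinder
Radius r = 9 mm, Height h = 15 mm
Formula: SA = 2*pi*r^2 + 2*pi*r*h = 2*pi*r*(r + h)
r + h = 24
2 * r * (r + h) = 2 * 9 * 24 = 432
SA = 432 * pi
SA = 1357.17
1357.17 mm^2


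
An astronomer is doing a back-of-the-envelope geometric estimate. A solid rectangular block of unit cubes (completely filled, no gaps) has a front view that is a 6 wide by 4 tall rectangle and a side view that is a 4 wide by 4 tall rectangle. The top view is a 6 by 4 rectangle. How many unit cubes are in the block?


Orthographic views of a solid rectangular block:
Front view 6 x 4 -> length = 6, height = 4
Side view 4 x 4 -> width = 4, height = 4 (consistent)
Top view 6 x 4 -> confirms length = 6, width = 4
The block is 6 x 4 x 4.
Total unit cubes = 6 * 4 * 4 = 96
96 unit cubes


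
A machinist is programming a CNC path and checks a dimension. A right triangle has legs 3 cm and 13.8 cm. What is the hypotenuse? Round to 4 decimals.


Shape: right triangle
Legs a = 3 cm, b = 13.8 cm
Formula: c = sqrt(a^2 + b^2)
a^2 = 9, b^2 = 190.44
a^2 + b^2 = 199.44
c = sqrt(199.44)
c = 14.1223
14.1223 cm


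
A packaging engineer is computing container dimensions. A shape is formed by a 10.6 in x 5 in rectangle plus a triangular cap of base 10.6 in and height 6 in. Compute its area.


Composite shape: rectangle + triangle
Rectangle area = 10.6 * 5 = 53
Triangle area = 0.5 * 10.6 * 6 = 31.8
Total = 53 + 31.8
Total = 84.8
84.8 in^2


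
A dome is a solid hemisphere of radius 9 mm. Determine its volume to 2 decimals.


Shape: hemisphere (half of a sphere)
Radius r = 9 mm
Formula: V = (1/2) * (4/3) * pi * r^3 = (2/3) * pi * r^3
r^3 = 729
(2/3) * 729 = 486
V = 486 * pi
V = 1526.81
1526.81 mm^3


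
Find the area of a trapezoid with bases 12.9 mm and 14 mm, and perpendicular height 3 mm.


Shape: trapezoid
Parallel sides a = 12.9 mm, b = 14 mm; Height h = 3 mm
Formula: A = (a + b) * h / 2
a + b = 12.9 + 14 = 26.9
A = 26.9 * 3 / 2
A = 80.7 / 2
A = 40.35
40.35 mm^2


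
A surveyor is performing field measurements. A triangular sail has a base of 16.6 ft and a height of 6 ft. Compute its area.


Shape: triangle
Base b = 16.6 ft, Height h = 6 ft
Formula: A = (1/2) * b * h
A = 0.5 * 16.6 * 6
A = 0.5 * 99.6
A = 49.8
49.8 ft^2


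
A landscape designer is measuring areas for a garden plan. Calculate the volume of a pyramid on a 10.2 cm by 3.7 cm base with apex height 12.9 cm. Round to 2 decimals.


Shape: rectangular pyramid
Base: 10.2 cm x 3.7 cm, Height h = 12.9 cm
Formula: V = (1/3) * base_area * h
base_area = 10.2 * 3.7 = 37.74
base_area * h = 37.74 * 12.9 = 486.846
V = 486.846 / 3
V = 162.28
162.28 cm^3


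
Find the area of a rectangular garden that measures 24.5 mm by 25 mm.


Shape: rectangle
Length l = 24.5 mm, Width w = 25 mm
Formula: A = l * w
A = 24.5 * 25
A = 612.5
612.5 mm^2


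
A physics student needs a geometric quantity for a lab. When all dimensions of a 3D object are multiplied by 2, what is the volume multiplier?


Linear scale factor k = 2
Rule: under a linear scaling by k, volumes scale by k^3.
k^3 = 2 * 2 * 2
k^3 = 4 * 2
k^3 = 8
Volume scales by a factor of 8.
8 (dimensionless)


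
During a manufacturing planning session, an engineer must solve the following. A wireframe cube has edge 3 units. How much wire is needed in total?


Shape: cube
Side s = 3 units
A cube has 12 edges, all equal.
Formula: total edge length = 12 * s
Total = 12 * 3
Total = 36
36 units


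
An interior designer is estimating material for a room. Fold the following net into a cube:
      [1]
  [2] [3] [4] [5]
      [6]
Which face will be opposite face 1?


Net: cross layout. Take square 3 as the base (bottom).
Fold the four squares in the horizontal row up around 3: 2 -> left, 4 -> right, 5 wraps to the top.
Fold 1 and 6 up from 3: 1 -> back, 6 -> front.
Opposite pairs are therefore: (1, 6), (2, 4), (3, 5).
Face 1 is opposite face 6.
face 6


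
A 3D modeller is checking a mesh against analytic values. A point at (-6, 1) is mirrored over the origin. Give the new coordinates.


Transformation: reflection
Original point: (-6, 1)
Rule for reflection through the origin: (x, y) -> (-x, -y)
Apply: (-6, 1) -> (6, -1)
(6, -1)


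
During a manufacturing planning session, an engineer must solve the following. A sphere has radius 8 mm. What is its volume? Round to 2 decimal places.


Shape: sphere
Radius r = 8 mm
Formula: V = (4/3) * pi * r^3
r^3 = 512
(4/3) * 512 = 682.666667
V = 682.666667 * pi
V = 2144.66
2144.66 mm^3


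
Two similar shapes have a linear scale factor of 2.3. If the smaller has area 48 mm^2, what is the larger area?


Linear scale factor k = 2.3
Original area = 48 mm^2
Rule: under a linear scaling by k, areas scale by k^2.
k^2 = 2.3^2 = 5.29
New area = 48 * 5.29
New area = 253.92
253.92 mm^2


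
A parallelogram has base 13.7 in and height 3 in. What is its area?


Shape: parallelogram
Base b = 13.7 in, Height h = 3 in
Formula: A = b * h
A = 13.7 * 3
A = 41.1
41.1 in^2


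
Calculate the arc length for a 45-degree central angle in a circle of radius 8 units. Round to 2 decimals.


Shape: circular arc
Radius r = 8 units, Angle = 45 degrees
Formula: L = (angle/360) * 2 * pi * r
2 * pi * r = 16 * pi
L = (45/360) * 16 * pi
L = 2 * pi
L = 6.28
6.28 units


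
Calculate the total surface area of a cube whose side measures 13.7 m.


Shape: cube
Side s = 13.7 m
A cube has 6 square faces.
Formula: SA = 6 * s^2
s^2 = 187.69
SA = 6 * 187.69
SA = 1126.14
1126.14 m^2


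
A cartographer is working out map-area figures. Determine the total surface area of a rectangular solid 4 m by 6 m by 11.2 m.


Shape: rectangular prism
l = 4 m, w = 6 m, h = 11.2 m
Formula: SA = 2(lw + lh + wh)
lw = 24, lh = 44.8, wh = 67.2
lw + lh + wh = 136
SA = 2 * 136
SA = 272
272 m^2


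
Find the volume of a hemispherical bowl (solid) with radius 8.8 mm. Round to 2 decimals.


Shape: hemisphere (half of a sphere)
Radius r = 8.8 mm
Formula: V = (1/2) * (4/3) * pi * r^3 = (2/3) * pi * r^3
r^3 = 681.472
(2/3) * 681.472 = 454.314667
V = 454.314667 * pi
V = 1427.27
1427.27 mm^3


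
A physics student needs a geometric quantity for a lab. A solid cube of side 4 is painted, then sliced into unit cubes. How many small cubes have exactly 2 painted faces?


Large cube: 4 x 4 x 4, cut into unit cubes.
n = 4, so n - 2 = 2
Cubes with 2 painted faces lie along the edges, excluding corners.
A cube has 12 edges; each contributes (n - 2) = 2 such cubes.
Count = 12 * 2 = 24
24 unit cubes


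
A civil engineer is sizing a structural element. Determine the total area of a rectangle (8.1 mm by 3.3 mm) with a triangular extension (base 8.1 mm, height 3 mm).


Composite shape: rectangle + triangle
Rectangle area = 8.1 * 3.3 = 26.73
Triangle area = 0.5 * 8.1 * 3 = 12.15
Total = 26.73 + 12.15
Total = 38.88
38.88 mm^2


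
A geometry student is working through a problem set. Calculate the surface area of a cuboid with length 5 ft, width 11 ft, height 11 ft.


Shape: rectangular prism
l = 5 ft, w = 11 ft, h = 11 ft
Formula: SA = 2(lw + lh + wh)
lw = 55, lh = 55, wh = 121
lw + lh + wh = 231
SA = 2 * 231
SA = 462
462 ft^2


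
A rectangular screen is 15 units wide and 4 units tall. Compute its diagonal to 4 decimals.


Shape: rectangle (diagonal via Pythagoras)
Sides: 15 units and 4 units
Formula: d = sqrt(l^2 + w^2)
l^2 = 225, w^2 = 16
l^2 + w^2 = 241
d = sqrt(241)
d = 15.5242
15.5242 units


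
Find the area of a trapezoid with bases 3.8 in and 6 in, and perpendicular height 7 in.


Shape: trapezoid
Parallel sides a = 3.8 in, b = 6 in; Height h = 7 in
Formula: A = (a + b) * h / 2
a + b = 3.8 + 6 = 9.8
A = 9.8 * 7 / 2
A = 68.6 / 2
A = 34.3
34.3 in^2


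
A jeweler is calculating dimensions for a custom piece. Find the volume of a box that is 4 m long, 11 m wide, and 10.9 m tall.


Shape: rectangular prism
l = 4 m, w = 11 m, h = 10.9 m
Formula: V = l * w * h
V = 4 * 11 * 10.9
V = 44 * 10.9
V = 479.6
479.6 m^3


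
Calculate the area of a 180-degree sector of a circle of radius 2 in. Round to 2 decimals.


Shape: circular sector
Radius r = 2 in, Angle = 180 degrees
Formula: A = (angle/360) * pi * r^2
r^2 = 4
Fraction of circle = 180/360
A = (180/360) * pi * 4
A = 2 * pi
A = 6.28
6.28 in^2


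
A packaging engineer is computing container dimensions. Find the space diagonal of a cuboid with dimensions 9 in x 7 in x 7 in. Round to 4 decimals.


Shape: rectangular box (space diagonal)
l = 9 in, w = 7 in, h = 7 in
Visualize: the diagonal of the base, then a right triangle with that diagonal and the height.
Formula: d = sqrt(l^2 + w^2 + h^2)
l^2 + w^2 + h^2 = 81 + 49 + 49 = 179
d = sqrt(179)
d = 13.3791
13.3791 in


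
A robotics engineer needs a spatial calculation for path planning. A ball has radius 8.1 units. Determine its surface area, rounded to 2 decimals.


Shape: sphere
Radius r = 8.1 units
Formula: SA = 4 * pi * r^2
r^2 = 65.61
SA = 4 * pi * 65.61
SA = 262.44 * pi
SA = 824.48
824.48 units^2


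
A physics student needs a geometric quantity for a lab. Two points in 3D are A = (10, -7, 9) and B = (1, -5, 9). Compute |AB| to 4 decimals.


3D distance between two points
P1 = (10, -7, 9), P2 = (1, -5, 9)
Formula: d = sqrt((x2-x1)^2 + (y2-y1)^2 + (z2-z1)^2)
dx = 1 - 10 = -9
dy = -5 - -7 = 2
dz = 9 - 9 = 0
dx^2 + dy^2 + dz^2 = 81 + 4 + 0 = 85
d = sqrt(85)
d = 9.2195
9.2195 units


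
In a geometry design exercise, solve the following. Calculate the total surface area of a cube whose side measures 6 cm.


Shape: cube
Side s = 6 cm
A cube has 6 square faces.
Formula: SA = 6 * s^2
s^2 = 36
SA = 6 * 36
SA = 216
216 cm^2


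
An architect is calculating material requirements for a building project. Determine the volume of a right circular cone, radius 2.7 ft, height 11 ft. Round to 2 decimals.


Shape: cone
Radius r = 2.7 ft, Height h = 11 ft
Formula: V = (1/3) * pi * r^2 * h
r^2 = 7.29
pi * r^2 * h = pi * 7.29 * 11 = 80.19 * pi
V = 80.19 * pi / 3
V = 83.97
83.97 ft^3


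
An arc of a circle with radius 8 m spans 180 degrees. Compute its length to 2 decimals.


Shape: circular arc
Radius r = 8 m, Angle = 180 degrees
Formula: L = (angle/360) * 2 * pi * r
2 * pi * r = 16 * pi
L = (180/360) * 16 * pi
L = 8 * pi
L = 25.13
25.13 m


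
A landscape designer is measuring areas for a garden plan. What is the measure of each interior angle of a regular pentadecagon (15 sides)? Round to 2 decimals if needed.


Shape: regular pentadecagon (15 sides)
Formula: interior angle = (n - 2) * 180 / n
(n - 2) = 13
(n - 2) * 180 = 2340
angle = 2340 / 15
angle = 156
156 degrees


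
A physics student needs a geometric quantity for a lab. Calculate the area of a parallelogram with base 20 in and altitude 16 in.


Shape: parallelogram
Base b = 20 in, Height h = 16 in
Formula: A = b * h
A = 20 * 16
A = 320
320 in^2


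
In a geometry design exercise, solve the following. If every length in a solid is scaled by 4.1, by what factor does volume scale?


Linear scale factor k = 4.1
Rule: under a linear scaling by k, volumes scale by k^3.
k^3 = 4.1 * 4.1 * 4.1
k^3 = 16.81 * 4.1
k^3 = 68.921
Volume scales by a factor of 68.921.
68.921 (dimensionless)


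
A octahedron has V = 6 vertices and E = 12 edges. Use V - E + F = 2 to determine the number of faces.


Polyhedron: octahedron
Euler's formula for convex polyhedra: V - E + F = 2
Given: V = 6 vertices and E = 12 edges
Solve for F:
F = 2 + E - V = 2 + 12 - 6 = 8
8 faces


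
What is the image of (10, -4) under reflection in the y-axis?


Transformation: reflection
Original point: (10, -4)
Rule for reflection over the y-axis: (x, y) -> (-x, y)
Apply: (10, -4) -> (-10, -4)
(-10, -4)


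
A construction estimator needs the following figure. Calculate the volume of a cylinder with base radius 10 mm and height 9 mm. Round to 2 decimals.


Shape: cylinder
Radius r = 10 mm, Height h = 9 mm
Formula: V = pi * r^2 * h
r^2 = 100
V = pi * 100 * 9
V = 900 * pi
V = 2827.43
2827.43 mm^3


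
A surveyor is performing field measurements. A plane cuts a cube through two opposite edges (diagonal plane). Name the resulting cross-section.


Solid: cube
Cutting plane: through two opposite edges (diagonal plane)
Visualize the intersection of the plane with the solid's surface.
The boundary of the cut region is a rectangle.
rectangle


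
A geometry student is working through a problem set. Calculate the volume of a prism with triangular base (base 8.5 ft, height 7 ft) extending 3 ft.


Shape: triangular prism
Triangle base = 8.5 ft, triangle height = 7 ft, prism length L = 3 ft
Formula: V = (1/2 * b * h_tri) * L
Cross-section area = 0.5 * 8.5 * 7 = 29.75
V = 29.75 * 3
V = 89.25
89.25 ft^3


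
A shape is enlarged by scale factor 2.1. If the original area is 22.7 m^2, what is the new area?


Linear scale factor k = 2.1
Original area = 22.7 m^2
Rule: under a linear scaling by k, areas scale by k^2.
k^2 = 2.1^2 = 4.41
New area = 22.7 * 4.41
New area = 100.107
100.107 m^2


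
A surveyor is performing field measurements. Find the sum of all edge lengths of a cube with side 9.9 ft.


Shape: cube
Side s = 9.9 ft
A cube has 12 edges, all equal.
Formula: total edge length = 12 * s
Total = 12 * 9.9
Total = 118.8
118.8 ft


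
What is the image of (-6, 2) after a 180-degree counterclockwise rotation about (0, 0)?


Transformation: rotation about the origin
Original point: (-6, 2)
Rule for 180 deg: (x, y) -> (-x, -y)
Apply: (-6, 2) -> (6, -2)
(6, -2)


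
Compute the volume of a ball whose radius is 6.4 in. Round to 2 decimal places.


Shape: sphere
Radius r = 6.4 in
Formula: V = (4/3) * pi * r^3
r^3 = 262.144
(4/3) * 262.144 = 349.525333
V = 349.525333 * pi
V = 1098.07
1098.07 in^3


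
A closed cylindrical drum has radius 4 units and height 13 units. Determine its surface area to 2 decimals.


Shape: closed cylinder
Radius r = 4 units, Height h = 13 units
Formula: SA = 2*pi*r^2 + 2*pi*r*h = 2*pi*r*(r + h)
r + h = 17
2 * r * (r + h) = 2 * 4 * 17 = 136
SA = 136 * pi
SA = 427.26
427.26 units^2


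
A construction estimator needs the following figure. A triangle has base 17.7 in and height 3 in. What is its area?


Shape: triangle
Base b = 17.7 in, Height h = 3 in
Formula: A = (1/2) * b * h
A = 0.5 * 17.7 * 3
A = 0.5 * 53.1
A = 26.55
26.55 in^2


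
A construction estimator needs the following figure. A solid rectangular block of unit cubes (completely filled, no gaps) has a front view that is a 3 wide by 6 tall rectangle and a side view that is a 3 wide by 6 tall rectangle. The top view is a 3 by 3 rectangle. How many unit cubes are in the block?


Orthographic views of a solid rectangular block:
Front view 3 x 6 -> length = 3, height = 6
Side view 3 x 6 -> width = 3, height = 6 (consistent)
Top view 3 x 3 -> confirms length = 3, width = 3
The block is 3 x 3 x 6.
Total unit cubes = 3 * 3 * 6 = 54
54 unit cubes


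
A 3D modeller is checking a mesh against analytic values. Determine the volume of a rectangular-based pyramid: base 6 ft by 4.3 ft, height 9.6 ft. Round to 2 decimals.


Shape: rectangular pyramid
Base: 6 ft x 4.3 ft, Height h = 9.6 ft
Formula: V = (1/3) * base_area * h
base_area = 6 * 4.3 = 25.8
base_area * h = 25.8 * 9.6 = 247.68
V = 247.68 / 3
V = 82.56
82.56 ft^3


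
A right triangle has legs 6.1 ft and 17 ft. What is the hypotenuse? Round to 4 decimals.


Shape: right triangle
Legs a = 6.1 ft, b = 17 ft
Formula: c = sqrt(a^2 + b^2)
a^2 = 37.21, b^2 = 289
a^2 + b^2 = 326.21
c = sqrt(326.21)
c = 18.0613
18.0613 ft


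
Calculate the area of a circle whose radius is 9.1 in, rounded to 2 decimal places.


Shape: circle
Radius r = 9.1 in
Formula: A = pi * r^2
r^2 = 9.1^2 = 82.81
A = pi * 82.81
A = 260.16
260.16 in^2


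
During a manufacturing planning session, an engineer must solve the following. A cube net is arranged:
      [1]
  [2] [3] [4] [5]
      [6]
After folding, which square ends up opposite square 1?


Net: cross layout. Take square 3 as the base (bottom).
Fold the four squares in the horizontal row up around 3: 2 -> left, 4 -> right, 5 wraps to the top.
Fold 1 and 6 up from 3: 1 -> back, 6 -> front.
Opposite pairs are therefore: (1, 6), (2, 4), (3, 5).
Face 1 is opposite face 6.
face 6


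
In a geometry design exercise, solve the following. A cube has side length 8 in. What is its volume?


Shape: cube
Side s = 8 in
Formula: V = s^3
V = 8 * 8 * 8
V = 64 * 8
V = 512
512 in^3


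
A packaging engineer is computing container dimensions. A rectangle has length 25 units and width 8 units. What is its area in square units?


Shape: rectangle
Length l = 25 units, Width w = 8 units
Formula: A = l * w
A = 25 * 8
A = 200
200 units^2


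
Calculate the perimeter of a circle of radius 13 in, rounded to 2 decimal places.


Shape: circle
Radius r = 13 in
Formula: C = 2 * pi * r
C = 2 * pi * 13
C = 26 * pi
C = 81.68
81.68 in


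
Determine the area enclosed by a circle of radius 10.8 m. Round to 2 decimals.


Shape: circle
Radius r = 10.8 m
Formula: A = pi * r^2
r^2 = 10.8^2 = 116.64
A = pi * 116.64
A = 366.44
366.44 m^2


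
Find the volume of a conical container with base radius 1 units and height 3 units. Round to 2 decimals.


Shape: cone
Radius r = 1 units, Height h = 3 units
Formula: V = (1/3) * pi * r^2 * h
r^2 = 1
pi * r^2 * h = pi * 1 * 3 = 3 * pi
V = 3 * pi / 3
V = 3.14
3.14 units^3


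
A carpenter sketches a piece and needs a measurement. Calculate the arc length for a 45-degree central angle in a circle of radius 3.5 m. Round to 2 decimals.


Shape: circular arc
Radius r = 3.5 m, Angle = 45 degrees
Formula: L = (angle/360) * 2 * pi * r
2 * pi * r = 7 * pi
L = (45/360) * 7 * pi
L = 0.875 * pi
L = 2.75
2.75 m


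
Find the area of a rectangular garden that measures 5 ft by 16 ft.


Shape: rectangle
Length l = 5 ft, Width w = 16 ft
Formula: A = l * w
A = 5 * 16
A = 80
80 ft^2


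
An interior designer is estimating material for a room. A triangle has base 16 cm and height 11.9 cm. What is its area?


Shape: triangle
Base b = 16 cm, Height h = 11.9 cm
Formula: A = (1/2) * b * h
A = 0.5 * 16 * 11.9
A = 0.5 * 190.4
A = 95.2
95.2 cm^2


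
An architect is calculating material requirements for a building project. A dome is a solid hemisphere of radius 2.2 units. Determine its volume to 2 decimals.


Shape: hemisphere (half of a sphere)
Radius r = 2.2 units
Formula: V = (1/2) * (4/3) * pi * r^3 = (2/3) * pi * r^3
r^3 = 10.648
(2/3) * 10.648 = 7.098667
V = 7.098667 * pi
V = 22.3
22.3 units^3


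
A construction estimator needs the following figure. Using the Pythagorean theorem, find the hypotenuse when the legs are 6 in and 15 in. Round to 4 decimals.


Shape: right triangle
Legs a = 6 in, b = 15 in
Formula: c = sqrt(a^2 + b^2)
a^2 = 36, b^2 = 225
a^2 + b^2 = 261
c = sqrt(261)
c = 16.1555
16.1555 in


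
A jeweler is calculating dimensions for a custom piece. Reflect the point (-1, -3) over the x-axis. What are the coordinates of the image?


Transformation: reflection
Original point: (-1, -3)
Rule for reflection over the x-axis: (x, y) -> (x, -y)
Apply: (-1, -3) -> (-1, 3)
(-1, 3)


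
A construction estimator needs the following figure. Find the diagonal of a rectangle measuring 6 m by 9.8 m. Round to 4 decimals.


Shape: rectangle (diagonal via Pythagoras)
Sides: 6 m and 9.8 m
Formula: d = sqrt(l^2 + w^2)
l^2 = 36, w^2 = 96.04
l^2 + w^2 = 132.04
d = sqrt(132.04)
d = 11.4909
11.4909 m


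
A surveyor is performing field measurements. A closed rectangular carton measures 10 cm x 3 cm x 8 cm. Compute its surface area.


Shape: rectangular prism
l = 10 cm, w = 3 cm, h = 8 cm
Formula: SA = 2(lw + lh + wh)
lw = 30, lh = 80, wh = 24
lw + lh + wh = 134
SA = 2 * 134
SA = 268
268 cm^2


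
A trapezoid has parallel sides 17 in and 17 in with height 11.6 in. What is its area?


Shape: trapezoid
Parallel sides a = 17 in, b = 17 in; Height h = 11.6 in
Formula: A = (a + b) * h / 2
a + b = 17 + 17 = 34
A = 34 * 11.6 / 2
A = 394.4 / 2
A = 197.2
197.2 in^2


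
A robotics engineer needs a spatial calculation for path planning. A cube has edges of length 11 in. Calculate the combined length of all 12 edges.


Shape: cube
Side s = 11 in
A cube has 12 edges, all equal.
Formula: total edge length = 12 * s
Total = 12 * 11
Total = 132
132 in


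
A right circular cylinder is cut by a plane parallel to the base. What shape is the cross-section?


Solid: right circular cylinder
Cutting plane: parallel to the base
Visualize the intersection of the plane with the solid's surface.
The boundary of the cut region is a circle.
circle


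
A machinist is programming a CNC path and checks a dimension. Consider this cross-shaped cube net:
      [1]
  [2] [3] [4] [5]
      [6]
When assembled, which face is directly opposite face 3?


Net: cross layout. Take square 3 as the base (bottom).
Fold the four squares in the horizontal row up around 3: 2 -> left, 4 -> right, 5 wraps to the top.
Fold 1 and 6 up from 3: 1 -> back, 6 -> front.
Opposite pairs are therefore: (1, 6), (2, 4), (3, 5).
Face 3 is opposite face 5.
face 5


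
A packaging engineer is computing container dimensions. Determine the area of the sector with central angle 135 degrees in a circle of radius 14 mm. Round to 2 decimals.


Shape: circular sector
Radius r = 14 mm, Angle = 135 degrees
Formula: A = (angle/360) * pi * r^2
r^2 = 196
Fraction of circle = 135/360
A = (135/360) * pi * 196
A = 73.5 * pi
A = 230.91
230.91 mm^2


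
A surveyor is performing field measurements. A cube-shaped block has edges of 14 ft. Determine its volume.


Shape: cube
Side s = 14 ft
Formula: V = s^3
V = 14 * 14 * 14
V = 196 * 14
V = 2744
2744 ft^3


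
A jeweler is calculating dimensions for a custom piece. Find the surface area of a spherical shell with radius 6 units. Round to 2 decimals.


Shape: sphere
Radius r = 6 units
Formula: SA = 4 * pi * r^2
r^2 = 36
SA = 4 * pi * 36
SA = 144 * pi
SA = 452.39
452.39 units^2


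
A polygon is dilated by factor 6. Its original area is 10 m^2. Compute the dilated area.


Linear scale factor k = 6
Original area = 10 m^2
Rule: under a linear scaling by k, areas scale by k^2.
k^2 = 6^2 = 36
New area = 10 * 36
New area = 360
360 m^2


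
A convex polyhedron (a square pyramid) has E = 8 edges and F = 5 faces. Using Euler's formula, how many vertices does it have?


Polyhedron: square pyramid
Euler's formula for convex polyhedra: V - E + F = 2
Given: E = 8 edges and F = 5 faces
Solve for V:
V = 2 + E - F = 2 + 8 - 5 = 5
5 vertices


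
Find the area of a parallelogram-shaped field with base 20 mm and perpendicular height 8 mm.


Shape: parallelogram
Base b = 20 mm, Height h = 8 mm
Formula: A = b * h
A = 20 * 8
A = 160
160 mm^2


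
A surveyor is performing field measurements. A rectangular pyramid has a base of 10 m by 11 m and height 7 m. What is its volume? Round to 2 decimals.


Shape: rectangular pyramid
Base: 10 m x 11 m, Height h = 7 m
Formula: V = (1/3) * base_area * h
base_area = 10 * 11 = 110
base_area * h = 110 * 7 = 770
V = 770 / 3
V = 256.67
256.67 m^3


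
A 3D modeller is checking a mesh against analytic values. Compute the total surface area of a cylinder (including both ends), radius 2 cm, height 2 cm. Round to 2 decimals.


Shape: closed cylinder
Radius r = 2 cm, Height h = 2 cm
Formula: SA = 2*pi*r^2 + 2*pi*r*h = 2*pi*r*(r + h)
r + h = 4
2 * r * (r + h) = 2 * 2 * 4 = 16
SA = 16 * pi
SA = 50.27
50.27 cm^2


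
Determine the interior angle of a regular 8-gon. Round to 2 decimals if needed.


Shape: regular octagon (8 sides)
Formula: interior angle = (n - 2) * 180 / n
(n - 2) = 6
(n - 2) * 180 = 1080
angle = 1080 / 8
angle = 135
135 degrees


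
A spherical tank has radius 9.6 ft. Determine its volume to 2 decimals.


Shape: sphere
Radius r = 9.6 ft
Formula: V = (4/3) * pi * r^3
r^3 = 884.736
(4/3) * 884.736 = 1179.648
V = 1179.648 * pi
V = 3705.97
3705.97 ft^3


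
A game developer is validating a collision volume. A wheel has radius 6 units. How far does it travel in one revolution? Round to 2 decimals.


Shape: circle
Radius r = 6 units
Formula: C = 2 * pi * r
C = 2 * pi * 6
C = 12 * pi
C = 37.7
37.7 units


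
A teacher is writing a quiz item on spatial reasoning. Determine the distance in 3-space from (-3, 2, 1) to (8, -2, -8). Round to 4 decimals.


3D distance between two points
P1 = (-3, 2, 1), P2 = (8, -2, -8)
Formula: d = sqrt((x2-x1)^2 + (y2-y1)^2 + (z2-z1)^2)
dx = 8 - -3 = 11
dy = -2 - 2 = -4
dz = -8 - 1 = -9
dx^2 + dy^2 + dz^2 = 121 + 16 + 81 = 218
d = sqrt(218)
d = 14.7648
14.7648 units


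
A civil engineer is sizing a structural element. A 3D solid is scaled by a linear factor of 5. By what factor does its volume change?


Linear scale factor k = 5
Rule: under a linear scaling by k, volumes scale by k^3.
k^3 = 5 * 5 * 5
k^3 = 25 * 5
k^3 = 125
Volume scales by a factor of 125.
125 (dimensionless)


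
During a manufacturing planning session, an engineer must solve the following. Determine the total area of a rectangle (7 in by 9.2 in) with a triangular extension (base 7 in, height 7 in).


Composite shape: rectangle + triangle
Rectangle area = 7 * 9.2 = 64.4
Triangle area = 0.5 * 7 * 7 = 24.5
Total = 64.4 + 24.5
Total = 88.9
88.9 in^2


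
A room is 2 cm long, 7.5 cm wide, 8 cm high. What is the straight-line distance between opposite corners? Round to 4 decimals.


Shape: rectangular box (space diagonal)
l = 2 cm, w = 7.5 cm, h = 8 cm
Visualize: the diagonal of the base, then a right triangle with that diagonal and the height.
Formula: d = sqrt(l^2 + w^2 + h^2)
l^2 + w^2 + h^2 = 4 + 56.25 + 64 = 124.25
d = sqrt(124.25)
d = 11.1467
11.1467 cm


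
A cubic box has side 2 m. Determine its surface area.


Shape: cube
Side s = 2 m
A cube has 6 square faces.
Formula: SA = 6 * s^2
s^2 = 4
SA = 6 * 4
SA = 24
24 m^2


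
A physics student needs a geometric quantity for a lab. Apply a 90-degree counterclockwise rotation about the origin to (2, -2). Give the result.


Transformation: rotation about the origin
Original point: (2, -2)
Rule for 90 deg counterclockwise: (x, y) -> (-y, x)
Apply: (2, -2) -> (2, 2)
(2, 2)


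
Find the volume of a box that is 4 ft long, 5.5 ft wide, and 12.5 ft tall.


Shape: rectangular prism
l = 4 ft, w = 5.5 ft, h = 12.5 ft
Formula: V = l * w * h
V = 4 * 5.5 * 12.5
V = 22 * 12.5
V = 275
275 ft^3


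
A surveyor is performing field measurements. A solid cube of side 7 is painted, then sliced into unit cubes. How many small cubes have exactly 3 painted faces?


Large cube: 7 x 7 x 7, cut into unit cubes.
Cubes with 3 painted faces are at the corners. A cube always has 8 corners.
Count = 8
8 unit cubes


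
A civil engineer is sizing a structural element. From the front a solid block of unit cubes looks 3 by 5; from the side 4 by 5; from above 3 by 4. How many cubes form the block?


Orthographic views of a solid rectangular block:
Front view 3 x 5 -> length = 3, height = 5
Side view 4 x 5 -> width = 4, height = 5 (consistent)
Top view 3 x 4 -> confirms length = 3, width = 4
The block is 3 x 4 x 5.
Total unit cubes = 3 * 4 * 5 = 60
60 unit cubes


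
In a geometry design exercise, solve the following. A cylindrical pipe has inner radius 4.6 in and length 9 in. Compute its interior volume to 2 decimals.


Shape: cylinder
Radius r = 4.6 in, Height h = 9 in
Formula: V = pi * r^2 * h
r^2 = 21.16
V = pi * 21.16 * 9
V = 190.44 * pi
V = 598.28
598.28 in^3


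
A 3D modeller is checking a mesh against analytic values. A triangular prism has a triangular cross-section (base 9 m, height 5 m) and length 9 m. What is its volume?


Shape: triangular prism
Triangle base = 9 m, triangle height = 5 m, prism length L = 9 m
Formula: V = (1/2 * b * h_tri) * L
Cross-section area = 0.5 * 9 * 5 = 22.5
V = 22.5 * 9
V = 202.5
202.5 m^3


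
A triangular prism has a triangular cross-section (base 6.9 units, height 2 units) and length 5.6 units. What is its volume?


Shape: triangular prism
Triangle base = 6.9 units, triangle height = 2 units, prism length L = 5.6 units
Formula: V = (1/2 * b * h_tri) * L
Cross-section area = 0.5 * 6.9 * 2 = 6.9
V = 6.9 * 5.6
V = 38.64
38.64 units^3


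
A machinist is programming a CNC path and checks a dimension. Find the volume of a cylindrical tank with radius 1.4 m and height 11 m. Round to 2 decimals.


Shape: cylinder
Radius r = 1.4 m, Height h = 11 m
Formula: V = pi * r^2 * h
r^2 = 1.96
V = pi * 1.96 * 11
V = 21.56 * pi
V = 67.73
67.73 m^3


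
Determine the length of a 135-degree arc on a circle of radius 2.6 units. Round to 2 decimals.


Shape: circular arc
Radius r = 2.6 units, Angle = 135 degrees
Formula: L = (angle/360) * 2 * pi * r
2 * pi * r = 5.2 * pi
L = (135/360) * 5.2 * pi
L = 1.95 * pi
L = 6.13
6.13 units


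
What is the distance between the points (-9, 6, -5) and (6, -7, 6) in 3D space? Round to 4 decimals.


3D distance between two points
P1 = (-9, 6, -5), P2 = (6, -7, 6)
Formula: d = sqrt((x2-x1)^2 + (y2-y1)^2 + (z2-z1)^2)
dx = 6 - -9 = 15
dy = -7 - 6 = -13
dz = 6 - -5 = 11
dx^2 + dy^2 + dz^2 = 225 + 169 + 121 = 515
d = sqrt(515)
d = 22.6936
22.6936 units


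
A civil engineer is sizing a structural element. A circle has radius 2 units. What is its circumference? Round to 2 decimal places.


Shape: circle
Radius r = 2 units
Formula: C = 2 * pi * r
C = 2 * pi * 2
C = 4 * pi
C = 12.57
12.57 units


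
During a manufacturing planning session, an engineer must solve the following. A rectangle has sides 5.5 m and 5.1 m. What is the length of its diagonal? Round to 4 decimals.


Shape: rectangle (diagonal via Pythagoras)
Sides: 5.5 m and 5.1 m
Formula: d = sqrt(l^2 + w^2)
l^2 = 30.25, w^2 = 26.01
l^2 + w^2 = 56.26
d = sqrt(56.26)
d = 7.5007
7.5007 m


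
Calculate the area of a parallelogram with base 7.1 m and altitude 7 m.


Shape: parallelogram
Base b = 7.1 m, Height h = 7 m
Formula: A = b * h
A = 7.1 * 7
A = 49.7
49.7 m^2


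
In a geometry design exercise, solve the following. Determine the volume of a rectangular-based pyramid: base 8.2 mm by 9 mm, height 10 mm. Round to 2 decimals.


Shape: rectangular pyramid
Base: 8.2 mm x 9 mm, Height h = 10 mm
Formula: V = (1/3) * base_area * h
base_area = 8.2 * 9 = 73.8
base_area * h = 73.8 * 10 = 738
V = 738 / 3
V = 246
246 mm^3


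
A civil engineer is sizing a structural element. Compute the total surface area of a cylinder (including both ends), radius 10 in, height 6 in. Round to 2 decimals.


Shape: closed cylinder
Radius r = 10 in, Height h = 6 in
Formula: SA = 2*pi*r^2 + 2*pi*r*h = 2*pi*r*(r + h)
r + h = 16
2 * r * (r + h) = 2 * 10 * 16 = 320
SA = 320 * pi
SA = 1005.31
1005.31 in^2


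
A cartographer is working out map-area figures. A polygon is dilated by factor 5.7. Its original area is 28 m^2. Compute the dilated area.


Linear scale factor k = 5.7
Original area = 28 m^2
Rule: under a linear scaling by k, areas scale by k^2.
k^2 = 5.7^2 = 32.49
New area = 28 * 32.49
New area = 909.72
909.72 m^2


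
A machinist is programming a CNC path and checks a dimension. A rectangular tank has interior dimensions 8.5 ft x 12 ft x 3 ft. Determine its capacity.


Shape: rectangular prism
l = 8.5 ft, w = 12 ft, h = 3 ft
Formula: V = l * w * h
V = 8.5 * 12 * 3
V = 102 * 3
V = 306
306 ft^3


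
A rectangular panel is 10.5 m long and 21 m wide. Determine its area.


Shape: rectangle
Length l = 10.5 m, Width w = 21 m
Formula: A = l * w
A = 10.5 * 21
A = 220.5
220.5 m^2


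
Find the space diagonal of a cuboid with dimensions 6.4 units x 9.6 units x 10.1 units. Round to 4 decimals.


Shape: rectangular box (space diagonal)
l = 6.4 units, w = 9.6 units, h = 10.1 units
Visualize: the diagonal of the base, then a right triangle with that diagonal and the height.
Formula: d = sqrt(l^2 + w^2 + h^2)
l^2 + w^2 + h^2 = 40.96 + 92.16 + 102.01 = 235.13
d = sqrt(235.13)
d = 15.3339
15.3339 units


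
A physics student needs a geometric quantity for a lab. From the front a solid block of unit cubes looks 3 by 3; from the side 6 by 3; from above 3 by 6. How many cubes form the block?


Orthographic views of a solid rectangular block:
Front view 3 x 3 -> length = 3, height = 3
Side view 6 x 3 -> width = 6, height = 3 (consistent)
Top view 3 x 6 -> confirms length = 3, width = 6
The block is 3 x 6 x 3.
Total unit cubes = 3 * 6 * 3 = 54
54 unit cubes


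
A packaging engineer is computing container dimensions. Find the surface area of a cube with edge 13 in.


Shape: cube
Side s = 13 in
A cube has 6 square faces.
Formula: SA = 6 * s^2
s^2 = 169
SA = 6 * 169
SA = 1014
1014 in^2


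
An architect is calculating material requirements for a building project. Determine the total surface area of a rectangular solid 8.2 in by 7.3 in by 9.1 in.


Shape: rectangular prism
l = 8.2 in, w = 7.3 in, h = 9.1 in
Formula: SA = 2(lw + lh + wh)
lw = 59.86, lh = 74.62, wh = 66.43
lw + lh + wh = 200.91
SA = 2 * 200.91
SA = 401.82
401.82 in^2


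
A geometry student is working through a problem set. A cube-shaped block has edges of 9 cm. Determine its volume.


Shape: cube
Side s = 9 cm
Formula: V = s^3
V = 9 * 9 * 9
V = 81 * 9
V = 729
729 cm^3


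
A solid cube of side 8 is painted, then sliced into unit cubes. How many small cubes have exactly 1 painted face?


Large cube: 8 x 8 x 8, cut into unit cubes.
n = 8, so n - 2 = 6
Cubes with 1 painted face lie in the interior of each face.
A cube has 6 faces; each contributes (n - 2)^2 = 36 such cubes.
Count = 6 * 36 = 216
216 unit cubes


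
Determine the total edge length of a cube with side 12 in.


Shape: cube
Side s = 12 in
A cube has 12 edges, all equal.
Formula: total edge length = 12 * s
Total = 12 * 12
Total = 144
144 in


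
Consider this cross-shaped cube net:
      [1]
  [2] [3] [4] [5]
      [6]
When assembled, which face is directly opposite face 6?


Net: cross layout. Take square 3 as the base (bottom).
Fold the four squares in the horizontal row up around 3: 2 -> left, 4 -> right, 5 wraps to the top.
Fold 1 and 6 up from 3: 1 -> back, 6 -> front.
Opposite pairs are therefore: (1, 6), (2, 4), (3, 5).
Face 6 is opposite face 1.
face 1


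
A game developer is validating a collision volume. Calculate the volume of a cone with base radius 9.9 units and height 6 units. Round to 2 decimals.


Shape: cone
Radius r = 9.9 units, Height h = 6 units
Formula: V = (1/3) * pi * r^2 * h
r^2 = 98.01
pi * r^2 * h = pi * 98.01 * 6 = 588.06 * pi
V = 588.06 * pi / 3
V = 615.81
615.81 units^3


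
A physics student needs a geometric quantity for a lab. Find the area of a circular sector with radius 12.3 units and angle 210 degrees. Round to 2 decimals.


Shape: circular sector
Radius r = 12.3 units, Angle = 210 degrees
Formula: A = (angle/360) * pi * r^2
r^2 = 151.29
Fraction of circle = 210/360
A = (210/360) * pi * 151.29
A = 88.2525 * pi
A = 277.25
277.25 units^2


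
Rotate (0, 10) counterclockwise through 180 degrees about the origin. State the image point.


Transformation: rotation about the origin
Original point: (0, 10)
Rule for 180 deg: (x, y) -> (-x, -y)
Apply: (0, 10) -> (0, -10)
(0, -10)


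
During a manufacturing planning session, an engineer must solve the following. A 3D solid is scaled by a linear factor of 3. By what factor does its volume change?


Linear scale factor k = 3
Rule: under a linear scaling by k, volumes scale by k^3.
k^3 = 3 * 3 * 3
k^3 = 9 * 3
k^3 = 27
Volume scales by a factor of 27.
27 (dimensionless)


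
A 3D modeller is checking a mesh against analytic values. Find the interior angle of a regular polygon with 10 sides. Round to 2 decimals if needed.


Shape: regular decagon (10 sides)
Formula: interior angle = (n - 2) * 180 / n
(n - 2) = 8
(n - 2) * 180 = 1440
angle = 1440 / 10
angle = 144
144 degrees


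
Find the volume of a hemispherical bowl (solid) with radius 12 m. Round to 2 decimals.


Shape: hemisphere (half of a sphere)
Radius r = 12 m
Formula: V = (1/2) * (4/3) * pi * r^3 = (2/3) * pi * r^3
r^3 = 1728
(2/3) * 1728 = 1152
V = 1152 * pi
V = 3619.11
3619.11 m^3


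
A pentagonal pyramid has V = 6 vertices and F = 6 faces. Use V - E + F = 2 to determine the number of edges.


Polyhedron: pentagonal pyramid
Euler's formula for convex polyhedra: V - E + F = 2
Given: V = 6 vertices and F = 6 faces
Solve for E:
E = V + F - 2 = 6 + 6 - 2 = 10
10 edges


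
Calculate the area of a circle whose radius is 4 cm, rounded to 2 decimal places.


Shape: circle
Radius r = 4 cm
Formula: A = pi * r^2
r^2 = 4^2 = 16
A = pi * 16
A = 50.27
50.27 cm^2


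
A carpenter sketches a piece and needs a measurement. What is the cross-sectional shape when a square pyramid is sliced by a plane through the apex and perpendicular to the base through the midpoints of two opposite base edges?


Solid: square pyramid
Cutting plane: through the apex and perpendicular to the base through the midpoints of two opposite base edges
Visualize the intersection of the plane with the solid's surface.
The boundary of the cut region is a isosceles triangle.
isosceles triangle


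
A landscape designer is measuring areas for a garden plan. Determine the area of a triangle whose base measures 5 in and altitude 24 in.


Shape: triangle
Base b = 5 in, Height h = 24 in
Formula: A = (1/2) * b * h
A = 0.5 * 5 * 24
A = 0.5 * 120
A = 60
60 in^2


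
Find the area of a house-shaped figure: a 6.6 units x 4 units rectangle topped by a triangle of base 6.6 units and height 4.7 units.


Composite shape: rectangle + triangle
Rectangle area = 6.6 * 4 = 26.4
Triangle area = 0.5 * 6.6 * 4.7 = 15.51
Total = 26.4 + 15.51
Total = 41.91
41.91 units^2


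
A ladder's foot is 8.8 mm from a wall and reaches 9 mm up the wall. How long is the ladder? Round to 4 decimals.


Shape: right triangle
Legs a = 8.8 mm, b = 9 mm
Formula: c = sqrt(a^2 + b^2)
a^2 = 77.44, b^2 = 81
a^2 + b^2 = 158.44
c = sqrt(158.44)
c = 12.5873
12.5873 mm


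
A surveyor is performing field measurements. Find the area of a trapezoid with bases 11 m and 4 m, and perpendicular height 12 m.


Shape: trapezoid
Parallel sides a = 11 m, b = 4 m; Height h = 12 m
Formula: A = (a + b) * h / 2
a + b = 11 + 4 = 15
A = 15 * 12 / 2
A = 180 / 2
A = 90
90 m^2


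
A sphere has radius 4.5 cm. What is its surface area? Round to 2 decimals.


Shape: sphere
Radius r = 4.5 cm
Formula: SA = 4 * pi * r^2
r^2 = 20.25
SA = 4 * pi * 20.25
SA = 81 * pi
SA = 254.47
254.47 cm^2


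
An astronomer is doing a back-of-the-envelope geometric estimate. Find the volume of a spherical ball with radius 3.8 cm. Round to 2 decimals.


Shape: sphere
Radius r = 3.8 cm
Formula: V = (4/3) * pi * r^3
r^3 = 54.872
(4/3) * 54.872 = 73.162667
V = 73.162667 * pi
V = 229.85
229.85 cm^3


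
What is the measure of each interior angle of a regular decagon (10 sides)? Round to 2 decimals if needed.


Shape: regular decagon (10 sides)
Formula: interior angle = (n - 2) * 180 / n
(n - 2) = 8
(n - 2) * 180 = 1440
angle = 1440 / 10
angle = 144
144 degrees


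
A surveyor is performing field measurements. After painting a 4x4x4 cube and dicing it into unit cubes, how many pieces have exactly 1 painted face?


Large cube: 4 x 4 x 4, cut into unit cubes.
n = 4, so n - 2 = 2
Cubes with 1 painted face lie in the interior of each face.
A cube has 6 faces; each contributes (n - 2)^2 = 4 such cubes.
Count = 6 * 4 = 24
24 unit cubes
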